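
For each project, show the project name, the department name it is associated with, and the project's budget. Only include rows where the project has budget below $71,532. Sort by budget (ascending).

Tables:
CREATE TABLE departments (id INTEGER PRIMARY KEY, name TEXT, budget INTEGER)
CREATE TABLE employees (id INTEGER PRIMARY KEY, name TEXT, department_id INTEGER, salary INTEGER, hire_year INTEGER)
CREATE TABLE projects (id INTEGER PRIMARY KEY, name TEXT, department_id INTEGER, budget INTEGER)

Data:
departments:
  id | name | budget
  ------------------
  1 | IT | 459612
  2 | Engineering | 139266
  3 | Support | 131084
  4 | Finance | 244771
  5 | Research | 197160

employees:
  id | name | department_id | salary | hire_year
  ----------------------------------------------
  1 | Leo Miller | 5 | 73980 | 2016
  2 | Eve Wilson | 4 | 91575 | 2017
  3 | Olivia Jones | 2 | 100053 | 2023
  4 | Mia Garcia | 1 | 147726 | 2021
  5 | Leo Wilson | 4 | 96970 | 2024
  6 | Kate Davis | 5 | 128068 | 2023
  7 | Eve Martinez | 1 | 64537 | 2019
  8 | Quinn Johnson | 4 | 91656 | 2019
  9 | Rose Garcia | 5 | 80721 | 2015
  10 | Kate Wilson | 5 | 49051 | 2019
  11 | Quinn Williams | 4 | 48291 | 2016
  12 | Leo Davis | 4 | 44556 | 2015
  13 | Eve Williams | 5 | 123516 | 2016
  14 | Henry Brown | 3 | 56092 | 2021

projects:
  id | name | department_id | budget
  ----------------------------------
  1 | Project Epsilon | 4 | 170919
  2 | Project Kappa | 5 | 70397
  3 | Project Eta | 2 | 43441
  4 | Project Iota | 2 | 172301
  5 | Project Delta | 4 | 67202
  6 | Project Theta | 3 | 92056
SELECT c.name, p.name AS department, c.budget FROM projects c JOIN departments p ON c.department_id = p.id WHERE c.budget < 71532 ORDER BY c.budget ASC

Execution result:
name | department | budget
Project Eta | Engineering | 43441
Project Delta | Finance | 67202
Project Kappa | Research | 70397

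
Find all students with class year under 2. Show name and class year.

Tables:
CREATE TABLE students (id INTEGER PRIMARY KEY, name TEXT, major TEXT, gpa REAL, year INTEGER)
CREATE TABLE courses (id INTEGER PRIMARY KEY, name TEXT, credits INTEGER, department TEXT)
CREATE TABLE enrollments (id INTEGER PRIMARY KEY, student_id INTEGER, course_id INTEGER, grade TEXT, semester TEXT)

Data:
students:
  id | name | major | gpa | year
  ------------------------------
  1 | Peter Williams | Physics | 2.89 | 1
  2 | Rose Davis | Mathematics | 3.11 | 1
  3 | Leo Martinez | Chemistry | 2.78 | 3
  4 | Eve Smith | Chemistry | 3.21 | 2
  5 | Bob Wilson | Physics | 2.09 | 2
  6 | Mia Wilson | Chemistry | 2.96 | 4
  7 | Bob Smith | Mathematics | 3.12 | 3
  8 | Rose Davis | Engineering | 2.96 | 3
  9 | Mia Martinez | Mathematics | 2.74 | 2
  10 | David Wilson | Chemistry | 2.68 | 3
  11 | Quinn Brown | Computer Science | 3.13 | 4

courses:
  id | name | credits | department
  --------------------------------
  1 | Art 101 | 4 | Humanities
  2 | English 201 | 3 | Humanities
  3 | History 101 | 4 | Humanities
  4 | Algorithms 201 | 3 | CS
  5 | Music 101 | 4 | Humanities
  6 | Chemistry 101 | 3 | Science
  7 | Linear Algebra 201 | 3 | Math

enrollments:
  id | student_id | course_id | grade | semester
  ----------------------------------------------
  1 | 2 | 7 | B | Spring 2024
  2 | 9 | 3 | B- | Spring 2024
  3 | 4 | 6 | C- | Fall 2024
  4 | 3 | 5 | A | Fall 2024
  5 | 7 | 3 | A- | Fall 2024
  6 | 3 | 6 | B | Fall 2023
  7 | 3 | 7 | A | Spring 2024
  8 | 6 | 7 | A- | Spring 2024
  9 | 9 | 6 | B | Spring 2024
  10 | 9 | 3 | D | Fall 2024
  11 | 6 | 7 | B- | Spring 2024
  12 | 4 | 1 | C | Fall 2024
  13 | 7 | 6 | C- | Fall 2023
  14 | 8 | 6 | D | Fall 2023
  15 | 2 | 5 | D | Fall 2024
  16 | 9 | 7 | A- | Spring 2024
SELECT name, year FROM students WHERE year < 2

Execution result:
name | year
Peter Williams | 1
Rose Davis | 1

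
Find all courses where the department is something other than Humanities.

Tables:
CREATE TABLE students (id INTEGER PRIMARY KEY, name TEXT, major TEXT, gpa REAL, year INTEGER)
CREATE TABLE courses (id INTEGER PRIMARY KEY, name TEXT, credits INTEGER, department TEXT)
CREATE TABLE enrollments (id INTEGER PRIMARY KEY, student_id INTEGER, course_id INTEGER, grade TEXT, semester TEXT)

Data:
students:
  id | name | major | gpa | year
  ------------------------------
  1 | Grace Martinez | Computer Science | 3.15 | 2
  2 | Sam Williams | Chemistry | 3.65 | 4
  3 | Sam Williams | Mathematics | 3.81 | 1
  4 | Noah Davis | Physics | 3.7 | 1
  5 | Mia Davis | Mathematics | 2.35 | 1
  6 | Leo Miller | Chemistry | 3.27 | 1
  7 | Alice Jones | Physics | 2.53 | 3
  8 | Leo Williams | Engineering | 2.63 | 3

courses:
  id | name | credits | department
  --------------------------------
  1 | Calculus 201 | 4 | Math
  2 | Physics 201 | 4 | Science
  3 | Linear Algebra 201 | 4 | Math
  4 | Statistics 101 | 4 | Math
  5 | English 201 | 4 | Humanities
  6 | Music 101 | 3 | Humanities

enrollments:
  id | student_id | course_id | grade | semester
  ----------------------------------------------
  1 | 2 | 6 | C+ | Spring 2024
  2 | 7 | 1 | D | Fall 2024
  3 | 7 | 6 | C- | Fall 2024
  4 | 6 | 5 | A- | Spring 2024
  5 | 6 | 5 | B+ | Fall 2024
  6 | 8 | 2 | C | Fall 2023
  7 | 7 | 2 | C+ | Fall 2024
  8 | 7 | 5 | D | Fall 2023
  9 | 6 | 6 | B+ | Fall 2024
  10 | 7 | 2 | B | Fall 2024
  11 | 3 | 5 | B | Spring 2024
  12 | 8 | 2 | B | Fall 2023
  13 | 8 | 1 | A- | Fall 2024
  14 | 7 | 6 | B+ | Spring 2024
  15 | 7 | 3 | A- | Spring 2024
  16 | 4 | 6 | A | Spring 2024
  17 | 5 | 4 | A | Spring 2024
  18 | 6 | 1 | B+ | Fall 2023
SELECT name, department FROM courses WHERE department <> 'Humanities'

Execution result:
name | department
Calculus 201 | Math
Physics 201 | Science
Linear Algebra 201 | Math
Statistics 101 | Math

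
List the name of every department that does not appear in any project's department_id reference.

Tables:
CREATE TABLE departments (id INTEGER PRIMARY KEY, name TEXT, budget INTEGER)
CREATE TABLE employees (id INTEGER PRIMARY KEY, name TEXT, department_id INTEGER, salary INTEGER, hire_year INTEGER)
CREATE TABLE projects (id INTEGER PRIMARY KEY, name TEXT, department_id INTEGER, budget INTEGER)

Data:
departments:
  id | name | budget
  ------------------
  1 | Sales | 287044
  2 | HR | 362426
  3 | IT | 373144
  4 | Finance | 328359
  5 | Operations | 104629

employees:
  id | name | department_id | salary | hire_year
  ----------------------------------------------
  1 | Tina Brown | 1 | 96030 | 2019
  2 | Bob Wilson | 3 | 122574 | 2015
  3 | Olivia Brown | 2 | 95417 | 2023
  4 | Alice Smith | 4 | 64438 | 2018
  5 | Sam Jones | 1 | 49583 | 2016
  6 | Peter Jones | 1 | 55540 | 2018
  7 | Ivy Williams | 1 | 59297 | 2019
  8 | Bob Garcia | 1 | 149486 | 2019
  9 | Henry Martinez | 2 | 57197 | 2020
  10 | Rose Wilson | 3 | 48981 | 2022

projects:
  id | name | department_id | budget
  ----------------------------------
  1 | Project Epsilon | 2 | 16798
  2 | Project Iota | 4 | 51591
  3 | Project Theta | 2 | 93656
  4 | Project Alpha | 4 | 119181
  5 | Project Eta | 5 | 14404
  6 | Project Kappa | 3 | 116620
SELECT p.name FROM departments p LEFT JOIN projects c ON c.department_id = p.id WHERE c.id IS NULL

Execution result:
Sales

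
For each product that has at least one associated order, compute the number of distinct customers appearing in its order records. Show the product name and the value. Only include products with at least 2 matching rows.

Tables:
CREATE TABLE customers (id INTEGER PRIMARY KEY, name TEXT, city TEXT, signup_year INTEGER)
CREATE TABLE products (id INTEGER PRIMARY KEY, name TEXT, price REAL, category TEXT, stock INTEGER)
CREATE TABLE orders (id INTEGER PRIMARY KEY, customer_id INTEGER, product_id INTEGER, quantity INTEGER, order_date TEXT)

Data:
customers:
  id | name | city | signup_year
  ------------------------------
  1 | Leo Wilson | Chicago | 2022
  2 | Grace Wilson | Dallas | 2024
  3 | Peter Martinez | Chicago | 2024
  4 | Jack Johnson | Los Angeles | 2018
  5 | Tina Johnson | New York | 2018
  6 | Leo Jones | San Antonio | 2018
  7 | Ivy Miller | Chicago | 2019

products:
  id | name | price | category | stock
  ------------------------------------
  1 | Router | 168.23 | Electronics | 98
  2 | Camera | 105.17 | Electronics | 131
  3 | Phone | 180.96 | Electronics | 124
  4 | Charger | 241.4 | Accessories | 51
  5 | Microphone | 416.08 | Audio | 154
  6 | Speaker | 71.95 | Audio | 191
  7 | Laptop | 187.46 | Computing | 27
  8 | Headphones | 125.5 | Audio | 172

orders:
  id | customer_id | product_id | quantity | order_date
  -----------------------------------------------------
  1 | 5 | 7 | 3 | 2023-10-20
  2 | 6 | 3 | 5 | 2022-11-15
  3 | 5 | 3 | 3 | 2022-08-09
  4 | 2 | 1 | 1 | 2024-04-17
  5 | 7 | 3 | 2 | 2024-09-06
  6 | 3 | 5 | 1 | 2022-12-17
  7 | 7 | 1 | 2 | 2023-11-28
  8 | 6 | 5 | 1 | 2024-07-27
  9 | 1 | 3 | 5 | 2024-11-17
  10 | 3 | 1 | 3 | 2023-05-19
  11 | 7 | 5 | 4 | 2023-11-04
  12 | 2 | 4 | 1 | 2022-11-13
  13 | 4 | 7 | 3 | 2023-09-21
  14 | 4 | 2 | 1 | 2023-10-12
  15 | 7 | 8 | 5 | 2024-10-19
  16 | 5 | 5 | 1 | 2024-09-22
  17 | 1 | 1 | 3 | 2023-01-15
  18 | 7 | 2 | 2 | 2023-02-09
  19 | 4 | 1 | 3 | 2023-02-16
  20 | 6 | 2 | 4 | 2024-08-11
SELECT p.name, COUNT(DISTINCT c.customer_id) AS distinct_customer_count FROM orders c JOIN products p ON c.product_id = p.id GROUP BY p.id, p.name HAVING COUNT(*) >= 2

Execution result:
name | distinct_customer_count
Router | 5
Camera | 3
Phone | 4
Microphone | 4
Laptop | 2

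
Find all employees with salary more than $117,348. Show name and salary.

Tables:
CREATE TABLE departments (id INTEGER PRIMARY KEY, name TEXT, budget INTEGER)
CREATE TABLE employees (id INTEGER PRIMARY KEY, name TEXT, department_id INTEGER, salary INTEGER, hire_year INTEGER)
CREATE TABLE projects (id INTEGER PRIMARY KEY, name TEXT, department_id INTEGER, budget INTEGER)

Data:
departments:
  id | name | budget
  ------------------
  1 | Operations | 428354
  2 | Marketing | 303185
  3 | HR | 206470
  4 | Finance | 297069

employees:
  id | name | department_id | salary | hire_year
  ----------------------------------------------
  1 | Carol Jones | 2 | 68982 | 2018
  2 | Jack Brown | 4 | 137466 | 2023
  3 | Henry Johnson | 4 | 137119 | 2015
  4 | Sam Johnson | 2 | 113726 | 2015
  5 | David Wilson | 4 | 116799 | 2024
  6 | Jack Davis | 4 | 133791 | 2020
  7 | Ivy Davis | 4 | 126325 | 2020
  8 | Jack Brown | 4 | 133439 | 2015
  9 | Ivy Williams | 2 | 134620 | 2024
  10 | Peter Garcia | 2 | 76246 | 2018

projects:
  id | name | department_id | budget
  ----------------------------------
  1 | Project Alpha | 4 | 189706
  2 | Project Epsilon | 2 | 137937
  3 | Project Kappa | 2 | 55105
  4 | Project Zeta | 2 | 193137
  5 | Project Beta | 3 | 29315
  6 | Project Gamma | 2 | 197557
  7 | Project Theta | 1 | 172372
SELECT name, salary FROM employees WHERE salary > 117348

Execution result:
name | salary
Jack Brown | 137466
Henry Johnson | 137119
Jack Davis | 133791
Ivy Davis | 126325
Jack Brown | 133439
Ivy Williams | 134620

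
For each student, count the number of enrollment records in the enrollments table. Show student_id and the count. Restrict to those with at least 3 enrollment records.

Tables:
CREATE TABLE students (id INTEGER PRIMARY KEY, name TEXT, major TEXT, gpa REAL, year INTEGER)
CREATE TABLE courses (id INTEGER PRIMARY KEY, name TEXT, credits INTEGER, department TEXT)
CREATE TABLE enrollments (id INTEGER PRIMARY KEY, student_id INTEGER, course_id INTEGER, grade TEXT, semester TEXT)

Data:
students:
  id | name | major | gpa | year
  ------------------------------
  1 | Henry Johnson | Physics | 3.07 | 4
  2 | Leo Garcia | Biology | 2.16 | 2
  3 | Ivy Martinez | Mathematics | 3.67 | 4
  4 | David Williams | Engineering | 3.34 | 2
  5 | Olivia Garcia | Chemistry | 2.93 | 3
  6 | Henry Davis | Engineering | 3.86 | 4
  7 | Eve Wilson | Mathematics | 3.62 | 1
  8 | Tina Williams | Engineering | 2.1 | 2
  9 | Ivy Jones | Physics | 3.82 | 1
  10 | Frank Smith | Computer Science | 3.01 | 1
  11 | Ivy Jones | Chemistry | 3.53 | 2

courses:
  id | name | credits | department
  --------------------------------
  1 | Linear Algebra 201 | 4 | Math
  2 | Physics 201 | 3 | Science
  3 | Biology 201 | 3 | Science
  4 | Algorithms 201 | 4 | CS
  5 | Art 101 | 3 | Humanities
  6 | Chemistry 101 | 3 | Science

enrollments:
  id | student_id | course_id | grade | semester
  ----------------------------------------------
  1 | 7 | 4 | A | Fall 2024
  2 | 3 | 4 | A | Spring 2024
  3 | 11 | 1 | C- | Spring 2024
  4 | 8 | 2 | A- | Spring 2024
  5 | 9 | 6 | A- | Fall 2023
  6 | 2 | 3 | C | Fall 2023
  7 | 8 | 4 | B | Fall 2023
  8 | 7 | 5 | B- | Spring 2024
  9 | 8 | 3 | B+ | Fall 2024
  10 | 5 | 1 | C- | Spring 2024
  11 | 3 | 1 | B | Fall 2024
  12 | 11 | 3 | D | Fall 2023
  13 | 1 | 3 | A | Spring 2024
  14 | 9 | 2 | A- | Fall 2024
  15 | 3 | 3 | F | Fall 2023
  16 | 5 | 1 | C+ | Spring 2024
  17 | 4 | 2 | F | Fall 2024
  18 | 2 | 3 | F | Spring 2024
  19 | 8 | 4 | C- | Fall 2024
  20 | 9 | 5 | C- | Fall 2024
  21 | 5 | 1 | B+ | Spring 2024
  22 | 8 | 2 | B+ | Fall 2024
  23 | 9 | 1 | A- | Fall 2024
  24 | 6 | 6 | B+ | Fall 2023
SELECT student_id, COUNT(*) AS enrollment_count FROM enrollments GROUP BY student_id HAVING COUNT(*) >= 3

Execution result:
student_id | enrollment_count
3 | 3
5 | 3
8 | 5
9 | 4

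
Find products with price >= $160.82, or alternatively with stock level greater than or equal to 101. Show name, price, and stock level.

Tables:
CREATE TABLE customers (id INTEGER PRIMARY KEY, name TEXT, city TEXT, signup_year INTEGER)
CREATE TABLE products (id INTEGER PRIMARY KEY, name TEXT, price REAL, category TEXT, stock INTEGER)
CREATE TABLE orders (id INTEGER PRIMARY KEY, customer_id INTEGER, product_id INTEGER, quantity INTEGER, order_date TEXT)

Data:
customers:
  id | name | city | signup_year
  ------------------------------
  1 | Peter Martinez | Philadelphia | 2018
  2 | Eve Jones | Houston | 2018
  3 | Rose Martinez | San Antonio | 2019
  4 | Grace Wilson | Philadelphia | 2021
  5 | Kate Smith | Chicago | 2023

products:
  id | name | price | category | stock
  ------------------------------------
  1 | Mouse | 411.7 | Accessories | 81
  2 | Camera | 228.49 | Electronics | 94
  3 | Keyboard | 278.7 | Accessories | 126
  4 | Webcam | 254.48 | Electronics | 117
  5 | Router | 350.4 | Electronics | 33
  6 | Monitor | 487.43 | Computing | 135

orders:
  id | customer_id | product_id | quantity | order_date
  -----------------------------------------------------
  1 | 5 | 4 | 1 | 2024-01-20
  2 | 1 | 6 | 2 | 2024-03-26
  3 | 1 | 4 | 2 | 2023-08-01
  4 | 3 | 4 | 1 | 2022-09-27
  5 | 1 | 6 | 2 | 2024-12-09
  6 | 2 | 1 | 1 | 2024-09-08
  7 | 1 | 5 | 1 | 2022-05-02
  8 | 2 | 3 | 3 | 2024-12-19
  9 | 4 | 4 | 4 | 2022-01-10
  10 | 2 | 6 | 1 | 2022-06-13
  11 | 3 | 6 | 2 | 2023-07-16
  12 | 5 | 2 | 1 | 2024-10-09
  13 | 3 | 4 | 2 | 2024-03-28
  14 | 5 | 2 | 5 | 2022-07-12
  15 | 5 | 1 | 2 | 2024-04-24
SELECT name, price, stock FROM products WHERE price >= 160.82 OR stock >= 101

Execution result:
name | price | stock
Mouse | 411.70 | 81
Camera | 228.49 | 94
Keyboard | 278.70 | 126
Webcam | 254.48 | 117
Router | 350.40 | 33
Monitor | 487.43 | 135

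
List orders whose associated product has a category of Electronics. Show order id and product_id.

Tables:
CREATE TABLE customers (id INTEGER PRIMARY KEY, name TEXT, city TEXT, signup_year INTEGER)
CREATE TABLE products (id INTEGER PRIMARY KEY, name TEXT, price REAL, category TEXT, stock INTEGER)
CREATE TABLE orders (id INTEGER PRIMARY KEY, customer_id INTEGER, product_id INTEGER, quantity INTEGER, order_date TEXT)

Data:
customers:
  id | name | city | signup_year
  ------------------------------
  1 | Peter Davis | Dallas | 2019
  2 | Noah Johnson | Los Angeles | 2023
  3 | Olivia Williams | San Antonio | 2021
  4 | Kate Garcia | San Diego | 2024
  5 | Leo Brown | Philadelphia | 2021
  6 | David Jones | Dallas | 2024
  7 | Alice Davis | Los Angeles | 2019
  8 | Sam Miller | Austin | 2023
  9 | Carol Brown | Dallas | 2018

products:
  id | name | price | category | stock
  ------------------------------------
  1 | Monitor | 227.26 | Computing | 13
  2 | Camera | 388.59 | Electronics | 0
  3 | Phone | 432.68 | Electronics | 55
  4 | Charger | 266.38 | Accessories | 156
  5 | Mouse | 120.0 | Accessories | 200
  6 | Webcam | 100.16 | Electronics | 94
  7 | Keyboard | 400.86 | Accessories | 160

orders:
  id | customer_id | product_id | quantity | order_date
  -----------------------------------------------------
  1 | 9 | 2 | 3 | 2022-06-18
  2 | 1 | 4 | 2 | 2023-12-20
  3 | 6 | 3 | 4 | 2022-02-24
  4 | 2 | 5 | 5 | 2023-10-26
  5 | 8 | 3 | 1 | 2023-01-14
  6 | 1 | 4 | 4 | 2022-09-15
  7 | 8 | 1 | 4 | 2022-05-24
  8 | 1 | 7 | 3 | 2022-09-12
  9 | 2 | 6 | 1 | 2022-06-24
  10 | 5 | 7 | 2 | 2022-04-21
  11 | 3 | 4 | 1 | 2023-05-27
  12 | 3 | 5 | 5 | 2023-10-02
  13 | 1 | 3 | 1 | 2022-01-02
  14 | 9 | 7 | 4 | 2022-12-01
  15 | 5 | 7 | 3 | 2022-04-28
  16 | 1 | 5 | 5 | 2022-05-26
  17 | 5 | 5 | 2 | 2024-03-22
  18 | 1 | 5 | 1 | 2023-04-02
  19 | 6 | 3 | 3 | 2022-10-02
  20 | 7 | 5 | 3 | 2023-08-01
SELECT id, product_id FROM orders WHERE product_id IN (SELECT id FROM products WHERE category = 'Electronics')

Execution result:
id | product_id
1 | 2
3 | 3
5 | 3
9 | 6
13 | 3
19 | 3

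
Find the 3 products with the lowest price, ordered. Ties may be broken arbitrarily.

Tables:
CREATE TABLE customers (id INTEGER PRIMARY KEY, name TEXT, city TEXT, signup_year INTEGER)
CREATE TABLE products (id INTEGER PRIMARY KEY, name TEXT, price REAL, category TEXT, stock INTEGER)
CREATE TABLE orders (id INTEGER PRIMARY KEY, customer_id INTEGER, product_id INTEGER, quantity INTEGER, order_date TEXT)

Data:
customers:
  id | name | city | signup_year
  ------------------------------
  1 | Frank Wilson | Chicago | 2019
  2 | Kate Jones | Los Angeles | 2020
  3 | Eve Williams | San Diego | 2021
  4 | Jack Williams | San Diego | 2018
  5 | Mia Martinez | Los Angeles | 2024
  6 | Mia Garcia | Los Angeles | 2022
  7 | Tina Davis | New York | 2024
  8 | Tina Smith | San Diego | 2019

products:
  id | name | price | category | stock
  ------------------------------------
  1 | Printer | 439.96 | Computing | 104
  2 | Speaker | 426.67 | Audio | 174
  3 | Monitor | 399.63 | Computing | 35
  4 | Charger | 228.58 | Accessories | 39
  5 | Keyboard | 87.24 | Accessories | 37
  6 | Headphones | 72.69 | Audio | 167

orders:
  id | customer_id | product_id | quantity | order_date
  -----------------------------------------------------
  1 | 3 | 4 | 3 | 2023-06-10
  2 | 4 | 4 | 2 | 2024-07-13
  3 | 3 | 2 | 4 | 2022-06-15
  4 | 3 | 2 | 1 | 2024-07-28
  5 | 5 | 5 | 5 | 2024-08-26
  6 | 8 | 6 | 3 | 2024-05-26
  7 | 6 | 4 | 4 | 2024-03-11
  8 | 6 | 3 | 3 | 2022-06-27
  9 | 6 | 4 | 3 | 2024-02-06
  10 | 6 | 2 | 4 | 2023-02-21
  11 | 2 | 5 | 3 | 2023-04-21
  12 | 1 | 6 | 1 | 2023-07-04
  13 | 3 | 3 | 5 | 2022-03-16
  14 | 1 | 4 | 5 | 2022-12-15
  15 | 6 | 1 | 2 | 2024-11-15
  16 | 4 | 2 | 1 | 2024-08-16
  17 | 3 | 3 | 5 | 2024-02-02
SELECT name, price FROM products ORDER BY price ASC LIMIT 3

Execution result:
name | price
Headphones | 72.69
Keyboard | 87.24
Charger | 228.58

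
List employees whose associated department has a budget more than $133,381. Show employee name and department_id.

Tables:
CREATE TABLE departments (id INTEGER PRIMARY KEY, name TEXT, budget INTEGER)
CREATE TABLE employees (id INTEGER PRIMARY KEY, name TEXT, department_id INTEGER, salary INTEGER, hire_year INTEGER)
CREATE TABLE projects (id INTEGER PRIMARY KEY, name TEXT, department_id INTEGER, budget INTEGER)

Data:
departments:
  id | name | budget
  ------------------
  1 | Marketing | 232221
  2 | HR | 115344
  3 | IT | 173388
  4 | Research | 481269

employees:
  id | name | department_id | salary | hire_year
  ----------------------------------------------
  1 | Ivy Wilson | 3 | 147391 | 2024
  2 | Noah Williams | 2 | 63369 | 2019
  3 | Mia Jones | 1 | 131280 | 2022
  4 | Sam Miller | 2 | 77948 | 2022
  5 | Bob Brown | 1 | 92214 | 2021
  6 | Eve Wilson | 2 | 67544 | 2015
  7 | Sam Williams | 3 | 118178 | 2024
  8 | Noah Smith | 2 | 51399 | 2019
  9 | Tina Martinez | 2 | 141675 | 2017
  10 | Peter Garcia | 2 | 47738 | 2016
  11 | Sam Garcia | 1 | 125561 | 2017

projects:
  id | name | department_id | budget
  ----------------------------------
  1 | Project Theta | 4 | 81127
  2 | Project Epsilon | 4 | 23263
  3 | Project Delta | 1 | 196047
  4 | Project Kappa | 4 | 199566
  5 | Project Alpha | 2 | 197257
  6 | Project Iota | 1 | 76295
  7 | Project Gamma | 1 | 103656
SELECT name, department_id FROM employees WHERE department_id IN (SELECT id FROM departments WHERE budget > 133381)

Execution result:
name | department_id
Ivy Wilson | 3
Mia Jones | 1
Bob Brown | 1
Sam Williams | 3
Sam Garcia | 1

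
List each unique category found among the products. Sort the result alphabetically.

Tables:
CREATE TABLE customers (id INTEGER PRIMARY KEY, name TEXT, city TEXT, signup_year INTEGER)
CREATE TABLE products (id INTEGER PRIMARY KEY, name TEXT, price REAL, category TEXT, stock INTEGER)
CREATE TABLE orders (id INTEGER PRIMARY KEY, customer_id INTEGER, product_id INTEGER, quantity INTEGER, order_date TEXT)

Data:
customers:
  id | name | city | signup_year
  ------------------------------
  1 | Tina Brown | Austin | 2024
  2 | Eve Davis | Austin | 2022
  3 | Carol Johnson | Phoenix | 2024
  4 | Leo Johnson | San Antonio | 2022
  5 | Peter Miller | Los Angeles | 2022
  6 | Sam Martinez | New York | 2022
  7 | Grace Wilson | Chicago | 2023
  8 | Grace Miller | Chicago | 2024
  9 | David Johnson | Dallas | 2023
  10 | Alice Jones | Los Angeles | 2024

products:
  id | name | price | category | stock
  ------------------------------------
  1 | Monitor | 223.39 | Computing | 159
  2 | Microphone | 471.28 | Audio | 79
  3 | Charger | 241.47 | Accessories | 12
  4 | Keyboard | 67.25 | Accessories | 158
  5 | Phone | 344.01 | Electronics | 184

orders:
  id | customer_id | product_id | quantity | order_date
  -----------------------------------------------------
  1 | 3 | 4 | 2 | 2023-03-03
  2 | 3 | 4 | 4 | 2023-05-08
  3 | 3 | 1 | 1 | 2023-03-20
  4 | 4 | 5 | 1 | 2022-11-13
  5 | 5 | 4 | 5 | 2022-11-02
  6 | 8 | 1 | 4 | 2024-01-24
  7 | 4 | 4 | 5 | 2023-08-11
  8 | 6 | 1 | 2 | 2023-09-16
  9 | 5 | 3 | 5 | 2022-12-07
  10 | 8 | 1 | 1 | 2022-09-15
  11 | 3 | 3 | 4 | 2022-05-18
SELECT DISTINCT category FROM products ORDER BY category

Execution result:
category
Accessories
Audio
Computing
Electronics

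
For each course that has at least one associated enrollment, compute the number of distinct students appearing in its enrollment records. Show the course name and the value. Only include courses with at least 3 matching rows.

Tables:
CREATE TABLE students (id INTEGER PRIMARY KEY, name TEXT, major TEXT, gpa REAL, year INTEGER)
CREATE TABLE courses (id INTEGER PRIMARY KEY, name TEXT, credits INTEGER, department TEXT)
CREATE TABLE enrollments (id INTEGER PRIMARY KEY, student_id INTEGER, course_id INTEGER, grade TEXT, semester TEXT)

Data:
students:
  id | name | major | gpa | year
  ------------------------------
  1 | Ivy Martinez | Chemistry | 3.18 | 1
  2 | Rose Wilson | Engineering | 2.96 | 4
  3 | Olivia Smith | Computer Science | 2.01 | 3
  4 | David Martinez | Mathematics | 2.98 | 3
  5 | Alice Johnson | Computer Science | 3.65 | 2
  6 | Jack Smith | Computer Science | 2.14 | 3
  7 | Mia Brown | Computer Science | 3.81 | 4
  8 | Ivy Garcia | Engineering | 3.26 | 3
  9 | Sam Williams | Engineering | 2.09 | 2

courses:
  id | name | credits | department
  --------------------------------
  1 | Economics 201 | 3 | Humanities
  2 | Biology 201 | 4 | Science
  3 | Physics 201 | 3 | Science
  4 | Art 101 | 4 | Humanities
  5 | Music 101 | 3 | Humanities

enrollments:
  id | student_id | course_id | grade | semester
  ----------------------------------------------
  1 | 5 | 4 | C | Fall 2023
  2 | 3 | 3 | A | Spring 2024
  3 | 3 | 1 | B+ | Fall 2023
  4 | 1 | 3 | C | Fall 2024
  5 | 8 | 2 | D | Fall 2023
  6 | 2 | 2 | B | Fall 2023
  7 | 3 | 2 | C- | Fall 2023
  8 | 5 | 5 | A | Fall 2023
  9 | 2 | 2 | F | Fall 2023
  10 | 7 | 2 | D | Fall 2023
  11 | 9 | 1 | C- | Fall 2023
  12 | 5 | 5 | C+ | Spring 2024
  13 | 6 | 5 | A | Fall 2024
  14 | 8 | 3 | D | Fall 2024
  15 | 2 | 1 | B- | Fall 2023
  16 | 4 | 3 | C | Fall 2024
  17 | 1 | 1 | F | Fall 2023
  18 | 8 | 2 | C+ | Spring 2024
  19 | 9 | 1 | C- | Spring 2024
SELECT p.name, COUNT(DISTINCT c.student_id) AS distinct_student_count FROM enrollments c JOIN courses p ON c.course_id = p.id GROUP BY p.id, p.name HAVING COUNT(*) >= 3

Execution result:
name | distinct_student_count
Economics 201 | 4
Biology 201 | 4
Physics 201 | 4
Music 101 | 2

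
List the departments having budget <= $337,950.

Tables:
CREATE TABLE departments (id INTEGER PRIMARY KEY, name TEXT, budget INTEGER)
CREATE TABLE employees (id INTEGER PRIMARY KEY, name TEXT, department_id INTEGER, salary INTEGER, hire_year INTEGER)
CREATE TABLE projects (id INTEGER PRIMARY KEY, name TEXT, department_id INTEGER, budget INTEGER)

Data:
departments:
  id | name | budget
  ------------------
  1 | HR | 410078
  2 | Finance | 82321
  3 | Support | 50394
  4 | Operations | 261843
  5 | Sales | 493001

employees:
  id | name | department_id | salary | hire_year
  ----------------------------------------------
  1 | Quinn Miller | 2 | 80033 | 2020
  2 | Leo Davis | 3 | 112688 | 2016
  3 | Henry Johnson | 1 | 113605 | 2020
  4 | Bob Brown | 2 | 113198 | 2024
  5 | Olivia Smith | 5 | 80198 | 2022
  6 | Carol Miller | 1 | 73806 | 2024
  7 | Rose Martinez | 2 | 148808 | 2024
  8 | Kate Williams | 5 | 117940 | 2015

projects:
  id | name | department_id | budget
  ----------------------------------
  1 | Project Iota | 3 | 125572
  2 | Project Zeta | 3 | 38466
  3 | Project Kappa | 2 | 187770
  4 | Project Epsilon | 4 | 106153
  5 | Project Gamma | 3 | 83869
SELECT name, budget FROM departments WHERE budget <= 337950

Execution result:
name | budget
Finance | 82321
Support | 50394
Operations | 261843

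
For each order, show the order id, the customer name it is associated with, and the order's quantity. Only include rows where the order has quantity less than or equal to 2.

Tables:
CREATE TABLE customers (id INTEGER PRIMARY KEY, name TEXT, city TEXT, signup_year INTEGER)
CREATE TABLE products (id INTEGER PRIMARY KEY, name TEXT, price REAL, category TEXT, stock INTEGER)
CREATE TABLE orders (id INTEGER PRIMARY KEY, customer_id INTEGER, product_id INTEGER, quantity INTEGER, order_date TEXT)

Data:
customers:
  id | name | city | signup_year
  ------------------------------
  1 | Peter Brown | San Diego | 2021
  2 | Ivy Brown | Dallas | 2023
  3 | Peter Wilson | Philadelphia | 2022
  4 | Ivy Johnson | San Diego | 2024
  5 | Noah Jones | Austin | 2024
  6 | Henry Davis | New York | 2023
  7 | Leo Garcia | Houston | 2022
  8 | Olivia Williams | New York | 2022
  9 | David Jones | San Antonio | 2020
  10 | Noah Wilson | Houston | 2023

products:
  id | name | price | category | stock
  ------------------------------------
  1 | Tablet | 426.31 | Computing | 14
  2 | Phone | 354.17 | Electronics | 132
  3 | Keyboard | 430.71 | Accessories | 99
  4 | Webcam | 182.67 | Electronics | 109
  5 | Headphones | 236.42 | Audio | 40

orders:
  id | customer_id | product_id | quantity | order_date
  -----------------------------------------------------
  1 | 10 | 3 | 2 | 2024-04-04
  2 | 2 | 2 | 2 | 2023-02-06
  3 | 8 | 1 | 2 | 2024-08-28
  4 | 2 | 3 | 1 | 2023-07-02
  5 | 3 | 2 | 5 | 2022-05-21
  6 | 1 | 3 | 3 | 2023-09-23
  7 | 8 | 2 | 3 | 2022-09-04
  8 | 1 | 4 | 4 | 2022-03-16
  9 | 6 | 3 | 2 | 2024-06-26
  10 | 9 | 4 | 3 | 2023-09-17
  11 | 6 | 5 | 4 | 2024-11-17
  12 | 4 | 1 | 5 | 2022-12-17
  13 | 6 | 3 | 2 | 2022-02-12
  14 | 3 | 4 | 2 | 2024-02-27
SELECT c.id, p.name AS customer, c.quantity FROM orders c JOIN customers p ON c.customer_id = p.id WHERE c.quantity <= 2

Execution result:
id | customer | quantity
1 | Noah Wilson | 2
2 | Ivy Brown | 2
3 | Olivia Williams | 2
4 | Ivy Brown | 1
9 | Henry Davis | 2
13 | Henry Davis | 2
14 | Peter Wilson | 2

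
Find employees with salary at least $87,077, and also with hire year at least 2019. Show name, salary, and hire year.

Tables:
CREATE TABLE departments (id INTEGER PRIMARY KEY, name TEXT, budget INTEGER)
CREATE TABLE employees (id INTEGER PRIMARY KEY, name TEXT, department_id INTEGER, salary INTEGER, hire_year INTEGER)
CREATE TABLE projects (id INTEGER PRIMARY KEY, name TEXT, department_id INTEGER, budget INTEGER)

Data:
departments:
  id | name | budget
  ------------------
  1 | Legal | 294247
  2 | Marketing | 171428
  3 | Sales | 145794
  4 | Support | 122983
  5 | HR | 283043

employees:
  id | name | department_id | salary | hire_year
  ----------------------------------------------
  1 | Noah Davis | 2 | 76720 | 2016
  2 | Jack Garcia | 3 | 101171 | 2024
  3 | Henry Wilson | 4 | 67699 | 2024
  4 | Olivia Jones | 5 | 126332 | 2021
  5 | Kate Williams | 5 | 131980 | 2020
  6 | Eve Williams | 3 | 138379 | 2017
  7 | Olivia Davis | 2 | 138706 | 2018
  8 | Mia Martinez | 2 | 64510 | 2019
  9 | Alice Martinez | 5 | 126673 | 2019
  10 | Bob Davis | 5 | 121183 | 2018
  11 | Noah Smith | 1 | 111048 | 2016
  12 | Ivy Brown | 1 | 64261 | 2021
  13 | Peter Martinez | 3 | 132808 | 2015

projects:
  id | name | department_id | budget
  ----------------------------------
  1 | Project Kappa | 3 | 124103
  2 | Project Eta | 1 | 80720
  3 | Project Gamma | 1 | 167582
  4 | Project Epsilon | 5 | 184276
SELECT name, salary, hire_year FROM employees WHERE salary >= 87077 AND hire_year >= 2019

Execution result:
name | salary | hire_year
Jack Garcia | 101171 | 2024
Olivia Jones | 126332 | 2021
Kate Williams | 131980 | 2020
Alice Martinez | 126673 | 2019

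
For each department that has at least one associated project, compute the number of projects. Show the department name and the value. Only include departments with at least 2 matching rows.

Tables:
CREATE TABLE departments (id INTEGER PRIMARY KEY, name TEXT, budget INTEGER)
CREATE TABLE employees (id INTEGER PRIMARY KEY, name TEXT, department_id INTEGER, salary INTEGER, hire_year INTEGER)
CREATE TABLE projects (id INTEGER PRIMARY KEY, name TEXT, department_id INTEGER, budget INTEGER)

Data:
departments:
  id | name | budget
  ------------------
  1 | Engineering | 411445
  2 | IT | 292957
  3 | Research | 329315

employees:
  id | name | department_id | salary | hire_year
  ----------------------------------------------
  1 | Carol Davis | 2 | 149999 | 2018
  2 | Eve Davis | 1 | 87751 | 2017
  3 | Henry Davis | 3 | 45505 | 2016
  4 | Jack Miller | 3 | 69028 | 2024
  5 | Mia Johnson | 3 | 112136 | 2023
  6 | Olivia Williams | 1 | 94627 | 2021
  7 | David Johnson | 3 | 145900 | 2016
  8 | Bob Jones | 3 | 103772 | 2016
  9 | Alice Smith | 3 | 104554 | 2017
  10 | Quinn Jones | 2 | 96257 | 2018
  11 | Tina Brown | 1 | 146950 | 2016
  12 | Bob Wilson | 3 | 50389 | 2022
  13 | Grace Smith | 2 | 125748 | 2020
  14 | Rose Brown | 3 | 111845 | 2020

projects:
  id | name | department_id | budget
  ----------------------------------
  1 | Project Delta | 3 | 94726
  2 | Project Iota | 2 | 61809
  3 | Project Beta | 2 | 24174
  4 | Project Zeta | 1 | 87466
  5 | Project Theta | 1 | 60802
SELECT p.name, COUNT(*) AS n FROM projects c JOIN departments p ON c.department_id = p.id GROUP BY p.id, p.name HAVING COUNT(*) >= 2

Execution result:
name | n
Engineering | 2
IT | 2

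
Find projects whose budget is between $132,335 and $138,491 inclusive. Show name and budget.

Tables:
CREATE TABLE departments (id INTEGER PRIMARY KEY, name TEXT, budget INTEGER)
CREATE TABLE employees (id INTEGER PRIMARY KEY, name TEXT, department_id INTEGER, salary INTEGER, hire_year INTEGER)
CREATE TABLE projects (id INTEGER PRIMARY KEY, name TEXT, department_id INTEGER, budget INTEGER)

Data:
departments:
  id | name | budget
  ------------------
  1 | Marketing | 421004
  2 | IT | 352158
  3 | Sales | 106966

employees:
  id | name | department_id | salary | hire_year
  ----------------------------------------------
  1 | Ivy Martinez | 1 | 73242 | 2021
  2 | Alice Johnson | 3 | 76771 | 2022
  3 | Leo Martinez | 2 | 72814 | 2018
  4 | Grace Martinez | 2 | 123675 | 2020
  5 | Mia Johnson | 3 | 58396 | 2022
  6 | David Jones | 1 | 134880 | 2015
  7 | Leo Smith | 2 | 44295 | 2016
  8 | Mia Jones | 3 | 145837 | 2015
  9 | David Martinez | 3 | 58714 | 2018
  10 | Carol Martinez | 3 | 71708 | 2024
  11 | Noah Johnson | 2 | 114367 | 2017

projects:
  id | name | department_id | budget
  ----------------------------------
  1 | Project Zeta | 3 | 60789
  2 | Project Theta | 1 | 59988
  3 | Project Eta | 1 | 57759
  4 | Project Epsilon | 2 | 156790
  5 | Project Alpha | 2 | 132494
SELECT name, budget FROM projects WHERE budget BETWEEN 132335 AND 138491

Execution result:
name | budget
Project Alpha | 132494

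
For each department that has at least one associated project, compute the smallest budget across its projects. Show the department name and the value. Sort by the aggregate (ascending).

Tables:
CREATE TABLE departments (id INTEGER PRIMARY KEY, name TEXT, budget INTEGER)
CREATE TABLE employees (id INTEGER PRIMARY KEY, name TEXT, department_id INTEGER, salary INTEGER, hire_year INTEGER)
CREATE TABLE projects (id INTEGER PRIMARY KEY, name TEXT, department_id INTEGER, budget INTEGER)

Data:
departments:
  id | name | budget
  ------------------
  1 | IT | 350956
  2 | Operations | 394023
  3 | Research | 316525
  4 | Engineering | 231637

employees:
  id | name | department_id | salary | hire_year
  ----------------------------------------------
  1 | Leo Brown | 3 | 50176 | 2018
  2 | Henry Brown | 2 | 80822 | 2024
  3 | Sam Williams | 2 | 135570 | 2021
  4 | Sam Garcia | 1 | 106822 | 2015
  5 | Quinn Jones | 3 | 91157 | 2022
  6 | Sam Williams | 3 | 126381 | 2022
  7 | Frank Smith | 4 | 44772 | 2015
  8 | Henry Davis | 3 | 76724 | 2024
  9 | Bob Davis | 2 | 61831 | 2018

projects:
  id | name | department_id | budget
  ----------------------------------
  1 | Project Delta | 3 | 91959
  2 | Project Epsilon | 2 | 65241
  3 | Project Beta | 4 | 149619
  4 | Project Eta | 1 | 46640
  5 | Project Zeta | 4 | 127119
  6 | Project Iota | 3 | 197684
SELECT p.name, MIN(c.budget) AS min_budget FROM projects c JOIN departments p ON c.department_id = p.id GROUP BY p.id, p.name ORDER BY min_budget ASC

Execution result:
name | min_budget
IT | 46640
Operations | 65241
Research | 91959
Engineering | 127119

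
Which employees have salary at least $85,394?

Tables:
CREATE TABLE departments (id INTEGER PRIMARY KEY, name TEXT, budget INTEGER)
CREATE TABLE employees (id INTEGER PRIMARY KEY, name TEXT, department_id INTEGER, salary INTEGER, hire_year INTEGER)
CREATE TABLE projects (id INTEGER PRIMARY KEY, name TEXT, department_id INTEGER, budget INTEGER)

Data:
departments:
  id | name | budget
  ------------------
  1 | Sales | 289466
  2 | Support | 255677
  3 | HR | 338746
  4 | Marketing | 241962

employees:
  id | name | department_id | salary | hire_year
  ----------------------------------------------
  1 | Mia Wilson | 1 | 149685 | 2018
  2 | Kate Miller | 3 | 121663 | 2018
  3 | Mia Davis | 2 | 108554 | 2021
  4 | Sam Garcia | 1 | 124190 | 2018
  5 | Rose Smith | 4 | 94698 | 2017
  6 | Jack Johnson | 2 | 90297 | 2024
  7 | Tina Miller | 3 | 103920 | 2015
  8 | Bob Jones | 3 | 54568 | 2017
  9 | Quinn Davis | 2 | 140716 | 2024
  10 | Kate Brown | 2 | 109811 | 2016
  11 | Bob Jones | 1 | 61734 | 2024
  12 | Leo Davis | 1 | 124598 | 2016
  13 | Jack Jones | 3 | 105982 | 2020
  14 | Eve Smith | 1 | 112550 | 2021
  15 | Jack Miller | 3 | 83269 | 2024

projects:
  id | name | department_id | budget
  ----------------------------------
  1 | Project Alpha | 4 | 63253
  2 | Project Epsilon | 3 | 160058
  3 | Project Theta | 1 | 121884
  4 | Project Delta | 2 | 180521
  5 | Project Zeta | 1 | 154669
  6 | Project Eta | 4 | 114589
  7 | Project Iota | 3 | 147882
SELECT name, salary FROM employees WHERE salary >= 85394

Execution result:
name | salary
Mia Wilson | 149685
Kate Miller | 121663
Mia Davis | 108554
Sam Garcia | 124190
Rose Smith | 94698
Jack Johnson | 90297
Tina Miller | 103920
Quinn Davis | 140716
Kate Brown | 109811
Leo Davis | 124598
Jack Jones | 105982
Eve Smith | 112550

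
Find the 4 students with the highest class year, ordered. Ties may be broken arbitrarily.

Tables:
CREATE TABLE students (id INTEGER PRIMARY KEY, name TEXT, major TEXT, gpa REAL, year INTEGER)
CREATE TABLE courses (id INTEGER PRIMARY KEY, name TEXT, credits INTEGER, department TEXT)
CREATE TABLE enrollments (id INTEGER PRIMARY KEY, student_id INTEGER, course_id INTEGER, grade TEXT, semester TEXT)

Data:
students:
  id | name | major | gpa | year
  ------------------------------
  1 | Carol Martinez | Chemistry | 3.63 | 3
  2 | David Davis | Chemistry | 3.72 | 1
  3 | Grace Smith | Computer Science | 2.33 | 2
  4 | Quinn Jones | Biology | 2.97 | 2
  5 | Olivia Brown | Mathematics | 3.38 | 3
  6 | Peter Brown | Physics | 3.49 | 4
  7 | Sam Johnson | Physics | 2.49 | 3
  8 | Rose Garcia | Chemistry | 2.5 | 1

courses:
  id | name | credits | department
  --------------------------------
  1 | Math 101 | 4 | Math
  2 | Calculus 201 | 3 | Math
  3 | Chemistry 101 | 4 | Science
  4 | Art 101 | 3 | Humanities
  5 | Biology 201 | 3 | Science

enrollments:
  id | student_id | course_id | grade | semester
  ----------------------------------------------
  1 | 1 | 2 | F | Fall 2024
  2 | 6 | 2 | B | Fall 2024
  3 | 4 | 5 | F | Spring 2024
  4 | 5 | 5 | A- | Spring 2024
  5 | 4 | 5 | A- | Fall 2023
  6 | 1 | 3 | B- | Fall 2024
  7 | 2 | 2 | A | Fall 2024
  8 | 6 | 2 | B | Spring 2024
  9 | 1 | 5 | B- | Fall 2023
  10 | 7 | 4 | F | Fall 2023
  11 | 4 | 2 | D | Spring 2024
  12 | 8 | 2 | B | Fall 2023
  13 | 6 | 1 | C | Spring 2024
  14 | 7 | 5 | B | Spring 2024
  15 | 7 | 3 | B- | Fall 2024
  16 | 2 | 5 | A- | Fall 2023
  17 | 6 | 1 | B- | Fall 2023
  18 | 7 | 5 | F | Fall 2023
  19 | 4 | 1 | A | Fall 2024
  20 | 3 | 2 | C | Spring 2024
SELECT name, year FROM students ORDER BY year DESC LIMIT 4

Execution result:
name | year
Peter Brown | 4
Carol Martinez | 3
Olivia Brown | 3
Sam Johnson | 3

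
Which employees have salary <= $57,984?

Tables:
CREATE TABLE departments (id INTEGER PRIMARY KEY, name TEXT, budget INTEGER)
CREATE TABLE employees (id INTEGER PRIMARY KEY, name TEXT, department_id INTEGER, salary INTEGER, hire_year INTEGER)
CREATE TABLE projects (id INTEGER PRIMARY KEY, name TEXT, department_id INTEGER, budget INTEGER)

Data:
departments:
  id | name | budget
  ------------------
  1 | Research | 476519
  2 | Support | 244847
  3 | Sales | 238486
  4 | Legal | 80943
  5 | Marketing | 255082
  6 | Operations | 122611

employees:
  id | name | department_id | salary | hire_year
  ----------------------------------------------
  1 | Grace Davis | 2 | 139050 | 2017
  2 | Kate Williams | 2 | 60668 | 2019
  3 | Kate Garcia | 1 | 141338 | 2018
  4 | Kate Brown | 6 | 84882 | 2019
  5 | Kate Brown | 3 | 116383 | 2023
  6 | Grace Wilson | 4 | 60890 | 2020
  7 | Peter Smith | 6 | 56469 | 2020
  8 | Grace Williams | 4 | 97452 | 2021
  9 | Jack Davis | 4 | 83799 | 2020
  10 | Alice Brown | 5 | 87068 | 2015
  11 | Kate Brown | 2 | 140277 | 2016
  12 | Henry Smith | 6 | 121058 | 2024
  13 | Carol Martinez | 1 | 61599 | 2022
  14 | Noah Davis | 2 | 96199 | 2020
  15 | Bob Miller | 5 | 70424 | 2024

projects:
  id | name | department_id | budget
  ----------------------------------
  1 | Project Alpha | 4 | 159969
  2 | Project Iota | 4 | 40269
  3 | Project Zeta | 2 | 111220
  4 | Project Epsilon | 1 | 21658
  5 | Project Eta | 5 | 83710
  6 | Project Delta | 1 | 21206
SELECT name, salary FROM employees WHERE salary <= 57984

Execution result:
name | salary
Peter Smith | 56469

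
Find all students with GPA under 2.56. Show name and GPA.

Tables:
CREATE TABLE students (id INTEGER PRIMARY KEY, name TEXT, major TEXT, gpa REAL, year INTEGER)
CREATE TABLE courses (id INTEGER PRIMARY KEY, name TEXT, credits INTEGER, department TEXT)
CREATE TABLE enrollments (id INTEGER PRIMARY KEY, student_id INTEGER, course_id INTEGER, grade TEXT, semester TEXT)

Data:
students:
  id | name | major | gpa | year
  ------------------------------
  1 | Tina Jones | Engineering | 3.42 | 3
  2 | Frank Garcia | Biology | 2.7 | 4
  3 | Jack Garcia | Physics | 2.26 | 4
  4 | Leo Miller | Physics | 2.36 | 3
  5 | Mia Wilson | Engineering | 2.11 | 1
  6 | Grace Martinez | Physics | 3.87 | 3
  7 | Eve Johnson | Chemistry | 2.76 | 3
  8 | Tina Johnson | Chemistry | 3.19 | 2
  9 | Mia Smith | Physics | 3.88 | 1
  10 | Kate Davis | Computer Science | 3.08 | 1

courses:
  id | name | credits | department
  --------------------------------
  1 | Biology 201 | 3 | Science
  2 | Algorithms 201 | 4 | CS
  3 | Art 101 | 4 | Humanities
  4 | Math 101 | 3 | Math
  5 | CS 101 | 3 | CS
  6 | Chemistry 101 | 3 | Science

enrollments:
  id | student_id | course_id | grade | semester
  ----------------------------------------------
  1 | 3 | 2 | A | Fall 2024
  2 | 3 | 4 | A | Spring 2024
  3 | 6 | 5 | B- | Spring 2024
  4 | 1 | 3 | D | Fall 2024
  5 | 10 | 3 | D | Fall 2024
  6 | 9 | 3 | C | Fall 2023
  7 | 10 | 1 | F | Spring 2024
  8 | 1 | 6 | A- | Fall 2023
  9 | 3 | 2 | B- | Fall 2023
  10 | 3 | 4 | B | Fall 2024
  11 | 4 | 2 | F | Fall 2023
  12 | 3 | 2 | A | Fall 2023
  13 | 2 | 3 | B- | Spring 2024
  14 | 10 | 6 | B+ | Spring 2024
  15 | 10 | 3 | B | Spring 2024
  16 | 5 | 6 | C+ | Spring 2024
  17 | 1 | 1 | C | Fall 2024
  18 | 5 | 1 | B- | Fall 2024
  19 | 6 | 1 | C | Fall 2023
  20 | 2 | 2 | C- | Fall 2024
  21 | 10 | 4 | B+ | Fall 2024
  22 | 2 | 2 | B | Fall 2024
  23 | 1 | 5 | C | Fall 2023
SELECT name, gpa FROM students WHERE gpa < 2.56

Execution result:
name | gpa
Jack Garcia | 2.26
Leo Miller | 2.36
Mia Wilson | 2.11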